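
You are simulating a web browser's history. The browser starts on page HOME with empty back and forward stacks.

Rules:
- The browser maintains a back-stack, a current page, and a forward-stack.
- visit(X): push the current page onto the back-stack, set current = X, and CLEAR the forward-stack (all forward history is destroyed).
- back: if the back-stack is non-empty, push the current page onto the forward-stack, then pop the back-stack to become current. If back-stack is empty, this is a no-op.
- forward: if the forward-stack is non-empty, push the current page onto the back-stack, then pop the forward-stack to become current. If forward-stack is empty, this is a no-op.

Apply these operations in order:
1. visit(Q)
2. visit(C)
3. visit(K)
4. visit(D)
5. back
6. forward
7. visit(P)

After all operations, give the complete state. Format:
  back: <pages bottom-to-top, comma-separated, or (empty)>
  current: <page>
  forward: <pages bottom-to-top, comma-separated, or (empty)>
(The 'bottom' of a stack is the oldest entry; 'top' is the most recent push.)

Answer: back: HOME,Q,C,K,D
current: P
forward: (empty)

Derivation:
After 1 (visit(Q)): cur=Q back=1 fwd=0
After 2 (visit(C)): cur=C back=2 fwd=0
After 3 (visit(K)): cur=K back=3 fwd=0
After 4 (visit(D)): cur=D back=4 fwd=0
After 5 (back): cur=K back=3 fwd=1
After 6 (forward): cur=D back=4 fwd=0
After 7 (visit(P)): cur=P back=5 fwd=0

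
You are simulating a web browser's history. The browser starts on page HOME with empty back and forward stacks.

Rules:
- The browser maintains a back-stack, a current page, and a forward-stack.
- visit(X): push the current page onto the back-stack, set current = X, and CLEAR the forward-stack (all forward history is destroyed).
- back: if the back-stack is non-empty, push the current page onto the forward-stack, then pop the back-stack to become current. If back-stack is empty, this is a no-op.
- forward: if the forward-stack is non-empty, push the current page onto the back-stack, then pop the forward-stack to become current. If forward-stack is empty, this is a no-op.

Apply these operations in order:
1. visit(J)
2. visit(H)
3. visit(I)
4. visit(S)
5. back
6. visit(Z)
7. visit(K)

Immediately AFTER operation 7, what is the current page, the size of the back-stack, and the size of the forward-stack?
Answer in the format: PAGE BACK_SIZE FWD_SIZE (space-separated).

After 1 (visit(J)): cur=J back=1 fwd=0
After 2 (visit(H)): cur=H back=2 fwd=0
After 3 (visit(I)): cur=I back=3 fwd=0
After 4 (visit(S)): cur=S back=4 fwd=0
After 5 (back): cur=I back=3 fwd=1
After 6 (visit(Z)): cur=Z back=4 fwd=0
After 7 (visit(K)): cur=K back=5 fwd=0

K 5 0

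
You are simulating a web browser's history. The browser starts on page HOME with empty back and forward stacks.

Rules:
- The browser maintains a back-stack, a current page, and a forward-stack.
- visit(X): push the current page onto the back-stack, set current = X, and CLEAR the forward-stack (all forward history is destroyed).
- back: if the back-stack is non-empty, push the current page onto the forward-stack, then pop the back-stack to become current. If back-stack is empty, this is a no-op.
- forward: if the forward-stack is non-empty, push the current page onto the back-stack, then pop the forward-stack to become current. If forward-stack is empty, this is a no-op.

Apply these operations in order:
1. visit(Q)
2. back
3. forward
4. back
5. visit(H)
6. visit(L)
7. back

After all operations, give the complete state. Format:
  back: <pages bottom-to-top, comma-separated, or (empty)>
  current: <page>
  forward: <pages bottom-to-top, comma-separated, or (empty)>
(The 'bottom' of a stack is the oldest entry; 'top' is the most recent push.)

After 1 (visit(Q)): cur=Q back=1 fwd=0
After 2 (back): cur=HOME back=0 fwd=1
After 3 (forward): cur=Q back=1 fwd=0
After 4 (back): cur=HOME back=0 fwd=1
After 5 (visit(H)): cur=H back=1 fwd=0
After 6 (visit(L)): cur=L back=2 fwd=0
After 7 (back): cur=H back=1 fwd=1

Answer: back: HOME
current: H
forward: L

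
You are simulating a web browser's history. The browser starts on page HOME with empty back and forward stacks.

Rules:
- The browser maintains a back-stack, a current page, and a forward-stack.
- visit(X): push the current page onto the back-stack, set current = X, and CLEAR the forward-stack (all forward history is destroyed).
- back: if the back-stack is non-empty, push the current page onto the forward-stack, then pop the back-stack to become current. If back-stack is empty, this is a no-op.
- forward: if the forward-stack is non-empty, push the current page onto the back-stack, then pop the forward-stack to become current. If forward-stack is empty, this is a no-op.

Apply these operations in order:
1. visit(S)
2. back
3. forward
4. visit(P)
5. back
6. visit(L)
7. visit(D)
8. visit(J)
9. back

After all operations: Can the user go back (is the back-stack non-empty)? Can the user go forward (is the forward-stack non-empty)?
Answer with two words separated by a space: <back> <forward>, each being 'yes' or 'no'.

Answer: yes yes

Derivation:
After 1 (visit(S)): cur=S back=1 fwd=0
After 2 (back): cur=HOME back=0 fwd=1
After 3 (forward): cur=S back=1 fwd=0
After 4 (visit(P)): cur=P back=2 fwd=0
After 5 (back): cur=S back=1 fwd=1
After 6 (visit(L)): cur=L back=2 fwd=0
After 7 (visit(D)): cur=D back=3 fwd=0
After 8 (visit(J)): cur=J back=4 fwd=0
After 9 (back): cur=D back=3 fwd=1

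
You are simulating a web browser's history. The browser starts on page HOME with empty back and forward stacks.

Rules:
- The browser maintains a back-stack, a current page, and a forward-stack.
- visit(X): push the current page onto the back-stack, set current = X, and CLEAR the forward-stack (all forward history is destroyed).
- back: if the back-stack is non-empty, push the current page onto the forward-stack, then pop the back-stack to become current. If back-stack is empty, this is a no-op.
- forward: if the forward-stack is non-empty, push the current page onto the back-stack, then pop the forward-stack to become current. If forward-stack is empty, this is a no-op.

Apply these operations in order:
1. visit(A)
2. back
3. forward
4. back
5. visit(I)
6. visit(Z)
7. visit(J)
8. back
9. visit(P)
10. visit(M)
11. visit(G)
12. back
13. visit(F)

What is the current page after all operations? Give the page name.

After 1 (visit(A)): cur=A back=1 fwd=0
After 2 (back): cur=HOME back=0 fwd=1
After 3 (forward): cur=A back=1 fwd=0
After 4 (back): cur=HOME back=0 fwd=1
After 5 (visit(I)): cur=I back=1 fwd=0
After 6 (visit(Z)): cur=Z back=2 fwd=0
After 7 (visit(J)): cur=J back=3 fwd=0
After 8 (back): cur=Z back=2 fwd=1
After 9 (visit(P)): cur=P back=3 fwd=0
After 10 (visit(M)): cur=M back=4 fwd=0
After 11 (visit(G)): cur=G back=5 fwd=0
After 12 (back): cur=M back=4 fwd=1
After 13 (visit(F)): cur=F back=5 fwd=0

Answer: F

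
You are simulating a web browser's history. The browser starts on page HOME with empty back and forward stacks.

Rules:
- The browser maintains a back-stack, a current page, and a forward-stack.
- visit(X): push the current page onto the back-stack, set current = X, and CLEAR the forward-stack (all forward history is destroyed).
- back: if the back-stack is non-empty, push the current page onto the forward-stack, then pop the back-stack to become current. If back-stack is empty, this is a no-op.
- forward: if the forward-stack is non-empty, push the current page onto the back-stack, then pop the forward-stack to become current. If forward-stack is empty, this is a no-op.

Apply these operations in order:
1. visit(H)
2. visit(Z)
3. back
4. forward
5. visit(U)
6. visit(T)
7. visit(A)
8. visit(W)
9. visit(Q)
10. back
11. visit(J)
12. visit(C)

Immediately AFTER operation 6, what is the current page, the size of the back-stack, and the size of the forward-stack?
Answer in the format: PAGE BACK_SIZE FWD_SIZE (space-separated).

After 1 (visit(H)): cur=H back=1 fwd=0
After 2 (visit(Z)): cur=Z back=2 fwd=0
After 3 (back): cur=H back=1 fwd=1
After 4 (forward): cur=Z back=2 fwd=0
After 5 (visit(U)): cur=U back=3 fwd=0
After 6 (visit(T)): cur=T back=4 fwd=0

T 4 0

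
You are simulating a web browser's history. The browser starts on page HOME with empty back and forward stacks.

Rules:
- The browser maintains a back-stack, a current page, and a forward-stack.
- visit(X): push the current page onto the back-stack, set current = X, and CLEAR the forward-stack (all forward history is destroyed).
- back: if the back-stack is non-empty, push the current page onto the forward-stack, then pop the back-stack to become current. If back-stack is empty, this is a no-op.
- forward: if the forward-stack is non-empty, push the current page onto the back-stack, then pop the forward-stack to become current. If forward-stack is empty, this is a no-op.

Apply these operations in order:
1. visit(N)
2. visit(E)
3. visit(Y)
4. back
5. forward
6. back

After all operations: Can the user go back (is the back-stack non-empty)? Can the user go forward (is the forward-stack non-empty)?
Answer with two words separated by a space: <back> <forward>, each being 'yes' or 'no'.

Answer: yes yes

Derivation:
After 1 (visit(N)): cur=N back=1 fwd=0
After 2 (visit(E)): cur=E back=2 fwd=0
After 3 (visit(Y)): cur=Y back=3 fwd=0
After 4 (back): cur=E back=2 fwd=1
After 5 (forward): cur=Y back=3 fwd=0
After 6 (back): cur=E back=2 fwd=1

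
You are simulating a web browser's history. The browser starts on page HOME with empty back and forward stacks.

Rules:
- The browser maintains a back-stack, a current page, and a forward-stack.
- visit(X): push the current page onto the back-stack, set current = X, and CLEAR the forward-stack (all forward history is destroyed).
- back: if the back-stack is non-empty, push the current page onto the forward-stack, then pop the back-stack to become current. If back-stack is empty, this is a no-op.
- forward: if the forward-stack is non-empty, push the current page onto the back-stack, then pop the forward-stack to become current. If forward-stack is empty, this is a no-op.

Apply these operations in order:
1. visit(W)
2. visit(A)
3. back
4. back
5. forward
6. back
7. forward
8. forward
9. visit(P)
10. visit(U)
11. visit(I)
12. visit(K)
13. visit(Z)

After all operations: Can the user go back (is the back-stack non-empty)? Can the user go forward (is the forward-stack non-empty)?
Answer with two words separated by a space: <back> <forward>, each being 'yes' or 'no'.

After 1 (visit(W)): cur=W back=1 fwd=0
After 2 (visit(A)): cur=A back=2 fwd=0
After 3 (back): cur=W back=1 fwd=1
After 4 (back): cur=HOME back=0 fwd=2
After 5 (forward): cur=W back=1 fwd=1
After 6 (back): cur=HOME back=0 fwd=2
After 7 (forward): cur=W back=1 fwd=1
After 8 (forward): cur=A back=2 fwd=0
After 9 (visit(P)): cur=P back=3 fwd=0
After 10 (visit(U)): cur=U back=4 fwd=0
After 11 (visit(I)): cur=I back=5 fwd=0
After 12 (visit(K)): cur=K back=6 fwd=0
After 13 (visit(Z)): cur=Z back=7 fwd=0

Answer: yes no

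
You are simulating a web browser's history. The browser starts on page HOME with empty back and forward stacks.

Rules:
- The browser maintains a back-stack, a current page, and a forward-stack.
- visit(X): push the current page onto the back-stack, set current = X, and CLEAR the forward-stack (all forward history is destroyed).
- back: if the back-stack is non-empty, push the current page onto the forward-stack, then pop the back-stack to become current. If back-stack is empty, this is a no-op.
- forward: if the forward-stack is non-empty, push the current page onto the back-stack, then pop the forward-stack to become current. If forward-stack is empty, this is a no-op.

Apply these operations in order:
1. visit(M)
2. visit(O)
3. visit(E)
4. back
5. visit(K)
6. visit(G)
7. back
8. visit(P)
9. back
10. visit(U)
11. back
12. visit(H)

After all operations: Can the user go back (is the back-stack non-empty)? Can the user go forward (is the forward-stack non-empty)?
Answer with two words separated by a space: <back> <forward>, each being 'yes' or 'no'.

After 1 (visit(M)): cur=M back=1 fwd=0
After 2 (visit(O)): cur=O back=2 fwd=0
After 3 (visit(E)): cur=E back=3 fwd=0
After 4 (back): cur=O back=2 fwd=1
After 5 (visit(K)): cur=K back=3 fwd=0
After 6 (visit(G)): cur=G back=4 fwd=0
After 7 (back): cur=K back=3 fwd=1
After 8 (visit(P)): cur=P back=4 fwd=0
After 9 (back): cur=K back=3 fwd=1
After 10 (visit(U)): cur=U back=4 fwd=0
After 11 (back): cur=K back=3 fwd=1
After 12 (visit(H)): cur=H back=4 fwd=0

Answer: yes no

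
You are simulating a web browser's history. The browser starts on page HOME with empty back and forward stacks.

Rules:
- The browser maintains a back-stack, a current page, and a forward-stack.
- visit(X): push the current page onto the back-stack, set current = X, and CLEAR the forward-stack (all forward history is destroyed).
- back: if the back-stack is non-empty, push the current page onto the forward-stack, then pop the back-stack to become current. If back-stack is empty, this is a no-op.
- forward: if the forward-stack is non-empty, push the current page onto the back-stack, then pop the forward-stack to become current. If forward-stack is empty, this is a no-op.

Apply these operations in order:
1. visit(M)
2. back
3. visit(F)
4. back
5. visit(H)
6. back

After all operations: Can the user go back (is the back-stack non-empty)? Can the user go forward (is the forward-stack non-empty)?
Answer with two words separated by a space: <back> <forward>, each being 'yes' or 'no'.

Answer: no yes

Derivation:
After 1 (visit(M)): cur=M back=1 fwd=0
After 2 (back): cur=HOME back=0 fwd=1
After 3 (visit(F)): cur=F back=1 fwd=0
After 4 (back): cur=HOME back=0 fwd=1
After 5 (visit(H)): cur=H back=1 fwd=0
After 6 (back): cur=HOME back=0 fwd=1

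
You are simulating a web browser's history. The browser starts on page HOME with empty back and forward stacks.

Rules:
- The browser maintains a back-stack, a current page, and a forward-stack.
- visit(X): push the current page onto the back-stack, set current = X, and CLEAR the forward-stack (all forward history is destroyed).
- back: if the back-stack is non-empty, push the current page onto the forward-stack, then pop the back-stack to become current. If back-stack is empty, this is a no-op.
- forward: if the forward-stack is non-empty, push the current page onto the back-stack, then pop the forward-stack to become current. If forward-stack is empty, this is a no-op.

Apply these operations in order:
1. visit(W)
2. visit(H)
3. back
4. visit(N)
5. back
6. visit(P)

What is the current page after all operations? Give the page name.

After 1 (visit(W)): cur=W back=1 fwd=0
After 2 (visit(H)): cur=H back=2 fwd=0
After 3 (back): cur=W back=1 fwd=1
After 4 (visit(N)): cur=N back=2 fwd=0
After 5 (back): cur=W back=1 fwd=1
After 6 (visit(P)): cur=P back=2 fwd=0

Answer: P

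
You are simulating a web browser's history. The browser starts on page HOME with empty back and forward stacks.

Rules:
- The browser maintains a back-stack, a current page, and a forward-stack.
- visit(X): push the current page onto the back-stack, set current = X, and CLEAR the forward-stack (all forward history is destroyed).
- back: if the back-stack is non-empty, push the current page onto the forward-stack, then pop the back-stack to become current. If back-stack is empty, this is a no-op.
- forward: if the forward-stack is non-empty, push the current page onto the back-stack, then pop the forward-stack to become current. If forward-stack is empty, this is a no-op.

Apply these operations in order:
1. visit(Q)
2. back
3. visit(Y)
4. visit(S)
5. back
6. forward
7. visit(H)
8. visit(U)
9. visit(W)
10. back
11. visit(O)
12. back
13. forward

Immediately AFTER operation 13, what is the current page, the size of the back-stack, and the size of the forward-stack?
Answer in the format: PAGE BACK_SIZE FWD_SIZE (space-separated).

After 1 (visit(Q)): cur=Q back=1 fwd=0
After 2 (back): cur=HOME back=0 fwd=1
After 3 (visit(Y)): cur=Y back=1 fwd=0
After 4 (visit(S)): cur=S back=2 fwd=0
After 5 (back): cur=Y back=1 fwd=1
After 6 (forward): cur=S back=2 fwd=0
After 7 (visit(H)): cur=H back=3 fwd=0
After 8 (visit(U)): cur=U back=4 fwd=0
After 9 (visit(W)): cur=W back=5 fwd=0
After 10 (back): cur=U back=4 fwd=1
After 11 (visit(O)): cur=O back=5 fwd=0
After 12 (back): cur=U back=4 fwd=1
After 13 (forward): cur=O back=5 fwd=0

O 5 0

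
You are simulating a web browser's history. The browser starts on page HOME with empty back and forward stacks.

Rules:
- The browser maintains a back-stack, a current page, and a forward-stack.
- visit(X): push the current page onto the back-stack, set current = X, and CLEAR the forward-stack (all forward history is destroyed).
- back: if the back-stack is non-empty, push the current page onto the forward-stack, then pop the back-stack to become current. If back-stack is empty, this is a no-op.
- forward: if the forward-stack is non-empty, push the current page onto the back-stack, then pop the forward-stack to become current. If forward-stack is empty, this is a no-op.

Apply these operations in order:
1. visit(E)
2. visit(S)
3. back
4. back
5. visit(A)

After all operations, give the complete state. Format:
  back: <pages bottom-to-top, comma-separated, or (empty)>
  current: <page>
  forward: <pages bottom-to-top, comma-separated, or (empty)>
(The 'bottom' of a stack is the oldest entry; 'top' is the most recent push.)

Answer: back: HOME
current: A
forward: (empty)

Derivation:
After 1 (visit(E)): cur=E back=1 fwd=0
After 2 (visit(S)): cur=S back=2 fwd=0
After 3 (back): cur=E back=1 fwd=1
After 4 (back): cur=HOME back=0 fwd=2
After 5 (visit(A)): cur=A back=1 fwd=0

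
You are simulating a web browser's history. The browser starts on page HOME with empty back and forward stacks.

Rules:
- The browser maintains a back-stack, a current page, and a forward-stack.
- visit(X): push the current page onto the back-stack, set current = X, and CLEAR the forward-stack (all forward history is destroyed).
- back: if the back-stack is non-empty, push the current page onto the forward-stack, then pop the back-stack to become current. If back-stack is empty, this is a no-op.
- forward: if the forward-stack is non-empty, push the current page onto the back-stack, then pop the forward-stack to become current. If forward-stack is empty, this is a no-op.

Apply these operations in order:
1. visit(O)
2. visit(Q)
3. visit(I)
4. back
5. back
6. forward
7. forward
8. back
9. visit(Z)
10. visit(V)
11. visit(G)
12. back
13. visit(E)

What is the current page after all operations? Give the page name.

Answer: E

Derivation:
After 1 (visit(O)): cur=O back=1 fwd=0
After 2 (visit(Q)): cur=Q back=2 fwd=0
After 3 (visit(I)): cur=I back=3 fwd=0
After 4 (back): cur=Q back=2 fwd=1
After 5 (back): cur=O back=1 fwd=2
After 6 (forward): cur=Q back=2 fwd=1
After 7 (forward): cur=I back=3 fwd=0
After 8 (back): cur=Q back=2 fwd=1
After 9 (visit(Z)): cur=Z back=3 fwd=0
After 10 (visit(V)): cur=V back=4 fwd=0
After 11 (visit(G)): cur=G back=5 fwd=0
After 12 (back): cur=V back=4 fwd=1
After 13 (visit(E)): cur=E back=5 fwd=0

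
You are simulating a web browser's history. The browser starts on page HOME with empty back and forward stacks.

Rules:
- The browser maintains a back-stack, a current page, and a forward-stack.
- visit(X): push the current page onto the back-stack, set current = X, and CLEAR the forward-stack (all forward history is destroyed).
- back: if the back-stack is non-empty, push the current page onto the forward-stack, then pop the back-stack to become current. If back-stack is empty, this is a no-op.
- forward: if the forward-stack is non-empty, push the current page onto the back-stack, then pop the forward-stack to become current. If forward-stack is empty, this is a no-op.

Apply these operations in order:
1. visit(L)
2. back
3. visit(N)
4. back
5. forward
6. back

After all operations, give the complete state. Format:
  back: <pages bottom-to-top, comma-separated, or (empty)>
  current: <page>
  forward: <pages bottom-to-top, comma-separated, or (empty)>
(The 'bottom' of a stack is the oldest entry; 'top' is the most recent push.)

After 1 (visit(L)): cur=L back=1 fwd=0
After 2 (back): cur=HOME back=0 fwd=1
After 3 (visit(N)): cur=N back=1 fwd=0
After 4 (back): cur=HOME back=0 fwd=1
After 5 (forward): cur=N back=1 fwd=0
After 6 (back): cur=HOME back=0 fwd=1

Answer: back: (empty)
current: HOME
forward: N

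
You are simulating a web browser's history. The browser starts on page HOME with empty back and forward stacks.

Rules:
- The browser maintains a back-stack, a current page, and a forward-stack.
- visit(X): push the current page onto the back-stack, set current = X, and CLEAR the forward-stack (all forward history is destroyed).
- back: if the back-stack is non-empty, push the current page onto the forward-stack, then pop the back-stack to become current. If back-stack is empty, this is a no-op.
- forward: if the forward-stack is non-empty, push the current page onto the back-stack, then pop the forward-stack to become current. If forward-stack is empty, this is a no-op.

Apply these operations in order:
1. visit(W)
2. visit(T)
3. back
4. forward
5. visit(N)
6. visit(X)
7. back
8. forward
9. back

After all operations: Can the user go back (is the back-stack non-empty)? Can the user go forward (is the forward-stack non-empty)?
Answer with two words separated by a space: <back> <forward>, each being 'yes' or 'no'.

Answer: yes yes

Derivation:
After 1 (visit(W)): cur=W back=1 fwd=0
After 2 (visit(T)): cur=T back=2 fwd=0
After 3 (back): cur=W back=1 fwd=1
After 4 (forward): cur=T back=2 fwd=0
After 5 (visit(N)): cur=N back=3 fwd=0
After 6 (visit(X)): cur=X back=4 fwd=0
After 7 (back): cur=N back=3 fwd=1
After 8 (forward): cur=X back=4 fwd=0
After 9 (back): cur=N back=3 fwd=1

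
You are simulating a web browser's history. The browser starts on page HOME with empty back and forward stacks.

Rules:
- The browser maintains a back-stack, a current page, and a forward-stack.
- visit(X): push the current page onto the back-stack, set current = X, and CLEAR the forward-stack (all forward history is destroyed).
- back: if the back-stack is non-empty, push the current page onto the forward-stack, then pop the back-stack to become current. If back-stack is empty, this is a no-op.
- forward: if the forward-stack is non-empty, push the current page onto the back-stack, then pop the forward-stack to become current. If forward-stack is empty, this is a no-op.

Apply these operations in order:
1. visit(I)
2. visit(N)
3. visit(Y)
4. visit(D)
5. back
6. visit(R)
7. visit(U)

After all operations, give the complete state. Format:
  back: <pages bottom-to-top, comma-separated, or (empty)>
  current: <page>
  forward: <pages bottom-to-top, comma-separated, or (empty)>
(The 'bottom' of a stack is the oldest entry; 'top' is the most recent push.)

After 1 (visit(I)): cur=I back=1 fwd=0
After 2 (visit(N)): cur=N back=2 fwd=0
After 3 (visit(Y)): cur=Y back=3 fwd=0
After 4 (visit(D)): cur=D back=4 fwd=0
After 5 (back): cur=Y back=3 fwd=1
After 6 (visit(R)): cur=R back=4 fwd=0
After 7 (visit(U)): cur=U back=5 fwd=0

Answer: back: HOME,I,N,Y,R
current: U
forward: (empty)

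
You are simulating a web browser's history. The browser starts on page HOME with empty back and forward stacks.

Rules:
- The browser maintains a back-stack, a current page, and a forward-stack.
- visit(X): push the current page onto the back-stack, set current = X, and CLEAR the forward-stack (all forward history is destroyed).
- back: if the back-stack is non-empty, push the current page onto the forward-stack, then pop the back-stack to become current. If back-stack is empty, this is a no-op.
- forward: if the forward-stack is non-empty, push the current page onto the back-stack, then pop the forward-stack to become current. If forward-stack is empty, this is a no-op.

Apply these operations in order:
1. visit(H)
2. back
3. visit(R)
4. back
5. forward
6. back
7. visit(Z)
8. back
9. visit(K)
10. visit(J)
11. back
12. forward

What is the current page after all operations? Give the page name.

Answer: J

Derivation:
After 1 (visit(H)): cur=H back=1 fwd=0
After 2 (back): cur=HOME back=0 fwd=1
After 3 (visit(R)): cur=R back=1 fwd=0
After 4 (back): cur=HOME back=0 fwd=1
After 5 (forward): cur=R back=1 fwd=0
After 6 (back): cur=HOME back=0 fwd=1
After 7 (visit(Z)): cur=Z back=1 fwd=0
After 8 (back): cur=HOME back=0 fwd=1
After 9 (visit(K)): cur=K back=1 fwd=0
After 10 (visit(J)): cur=J back=2 fwd=0
After 11 (back): cur=K back=1 fwd=1
After 12 (forward): cur=J back=2 fwd=0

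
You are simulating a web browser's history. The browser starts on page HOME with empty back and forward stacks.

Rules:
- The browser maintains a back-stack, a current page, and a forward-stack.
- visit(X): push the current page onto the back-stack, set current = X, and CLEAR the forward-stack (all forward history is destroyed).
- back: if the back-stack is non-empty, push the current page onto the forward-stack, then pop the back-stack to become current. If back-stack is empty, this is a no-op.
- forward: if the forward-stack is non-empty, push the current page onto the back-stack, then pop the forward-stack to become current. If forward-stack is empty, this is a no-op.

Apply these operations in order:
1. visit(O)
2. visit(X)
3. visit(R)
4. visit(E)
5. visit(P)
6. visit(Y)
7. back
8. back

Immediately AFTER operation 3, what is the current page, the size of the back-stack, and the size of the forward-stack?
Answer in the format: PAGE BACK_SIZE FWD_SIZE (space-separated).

After 1 (visit(O)): cur=O back=1 fwd=0
After 2 (visit(X)): cur=X back=2 fwd=0
After 3 (visit(R)): cur=R back=3 fwd=0

R 3 0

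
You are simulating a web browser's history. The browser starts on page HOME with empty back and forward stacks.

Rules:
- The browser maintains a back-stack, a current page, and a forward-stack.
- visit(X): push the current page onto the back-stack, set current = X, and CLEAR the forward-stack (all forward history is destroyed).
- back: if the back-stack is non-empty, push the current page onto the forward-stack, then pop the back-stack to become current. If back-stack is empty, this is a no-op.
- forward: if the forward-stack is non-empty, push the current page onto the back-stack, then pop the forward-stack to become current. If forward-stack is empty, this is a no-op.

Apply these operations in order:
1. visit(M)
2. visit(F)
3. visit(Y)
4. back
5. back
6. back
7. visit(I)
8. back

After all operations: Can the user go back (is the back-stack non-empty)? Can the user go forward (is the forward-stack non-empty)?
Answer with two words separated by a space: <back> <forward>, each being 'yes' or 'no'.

Answer: no yes

Derivation:
After 1 (visit(M)): cur=M back=1 fwd=0
After 2 (visit(F)): cur=F back=2 fwd=0
After 3 (visit(Y)): cur=Y back=3 fwd=0
After 4 (back): cur=F back=2 fwd=1
After 5 (back): cur=M back=1 fwd=2
After 6 (back): cur=HOME back=0 fwd=3
After 7 (visit(I)): cur=I back=1 fwd=0
After 8 (back): cur=HOME back=0 fwd=1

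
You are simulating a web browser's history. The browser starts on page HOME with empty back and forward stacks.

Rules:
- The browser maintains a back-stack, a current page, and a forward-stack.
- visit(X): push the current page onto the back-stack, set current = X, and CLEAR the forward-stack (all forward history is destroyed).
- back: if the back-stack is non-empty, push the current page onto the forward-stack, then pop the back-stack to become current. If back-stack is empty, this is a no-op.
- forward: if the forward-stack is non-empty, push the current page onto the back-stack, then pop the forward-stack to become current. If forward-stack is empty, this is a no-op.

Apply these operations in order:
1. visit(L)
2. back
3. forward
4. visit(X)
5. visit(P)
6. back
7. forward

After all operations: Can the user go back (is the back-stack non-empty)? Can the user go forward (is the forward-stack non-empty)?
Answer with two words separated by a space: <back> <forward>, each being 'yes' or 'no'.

Answer: yes no

Derivation:
After 1 (visit(L)): cur=L back=1 fwd=0
After 2 (back): cur=HOME back=0 fwd=1
After 3 (forward): cur=L back=1 fwd=0
After 4 (visit(X)): cur=X back=2 fwd=0
After 5 (visit(P)): cur=P back=3 fwd=0
After 6 (back): cur=X back=2 fwd=1
After 7 (forward): cur=P back=3 fwd=0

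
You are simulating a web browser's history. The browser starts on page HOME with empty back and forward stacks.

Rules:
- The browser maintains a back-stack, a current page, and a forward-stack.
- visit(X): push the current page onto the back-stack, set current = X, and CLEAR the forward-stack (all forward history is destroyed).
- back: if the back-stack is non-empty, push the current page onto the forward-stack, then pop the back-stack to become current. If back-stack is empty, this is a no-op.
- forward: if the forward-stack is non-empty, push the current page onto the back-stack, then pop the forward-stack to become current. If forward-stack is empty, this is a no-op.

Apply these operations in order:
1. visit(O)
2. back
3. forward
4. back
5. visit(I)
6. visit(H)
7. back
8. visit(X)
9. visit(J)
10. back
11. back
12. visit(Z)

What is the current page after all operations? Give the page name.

Answer: Z

Derivation:
After 1 (visit(O)): cur=O back=1 fwd=0
After 2 (back): cur=HOME back=0 fwd=1
After 3 (forward): cur=O back=1 fwd=0
After 4 (back): cur=HOME back=0 fwd=1
After 5 (visit(I)): cur=I back=1 fwd=0
After 6 (visit(H)): cur=H back=2 fwd=0
After 7 (back): cur=I back=1 fwd=1
After 8 (visit(X)): cur=X back=2 fwd=0
After 9 (visit(J)): cur=J back=3 fwd=0
After 10 (back): cur=X back=2 fwd=1
After 11 (back): cur=I back=1 fwd=2
After 12 (visit(Z)): cur=Z back=2 fwd=0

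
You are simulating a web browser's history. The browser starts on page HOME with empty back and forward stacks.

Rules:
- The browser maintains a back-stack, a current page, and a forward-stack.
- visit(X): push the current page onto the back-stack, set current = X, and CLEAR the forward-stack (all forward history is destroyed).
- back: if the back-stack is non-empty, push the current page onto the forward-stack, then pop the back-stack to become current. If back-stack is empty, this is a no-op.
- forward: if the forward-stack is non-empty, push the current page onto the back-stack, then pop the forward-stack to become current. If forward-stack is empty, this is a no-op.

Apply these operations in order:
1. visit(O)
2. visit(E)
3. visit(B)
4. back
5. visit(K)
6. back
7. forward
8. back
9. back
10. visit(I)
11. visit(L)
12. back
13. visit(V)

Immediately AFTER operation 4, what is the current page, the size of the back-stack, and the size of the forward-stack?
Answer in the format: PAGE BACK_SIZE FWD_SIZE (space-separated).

After 1 (visit(O)): cur=O back=1 fwd=0
After 2 (visit(E)): cur=E back=2 fwd=0
After 3 (visit(B)): cur=B back=3 fwd=0
After 4 (back): cur=E back=2 fwd=1

E 2 1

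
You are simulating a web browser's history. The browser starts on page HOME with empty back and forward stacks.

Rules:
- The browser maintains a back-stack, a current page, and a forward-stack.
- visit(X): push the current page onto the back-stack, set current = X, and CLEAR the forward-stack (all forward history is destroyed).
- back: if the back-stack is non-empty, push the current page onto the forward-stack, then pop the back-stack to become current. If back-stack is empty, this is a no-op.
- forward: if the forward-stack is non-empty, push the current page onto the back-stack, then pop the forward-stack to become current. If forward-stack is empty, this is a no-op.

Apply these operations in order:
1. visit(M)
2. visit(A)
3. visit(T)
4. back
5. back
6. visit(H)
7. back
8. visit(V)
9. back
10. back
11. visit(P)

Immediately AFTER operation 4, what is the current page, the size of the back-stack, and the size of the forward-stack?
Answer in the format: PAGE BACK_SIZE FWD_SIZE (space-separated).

After 1 (visit(M)): cur=M back=1 fwd=0
After 2 (visit(A)): cur=A back=2 fwd=0
After 3 (visit(T)): cur=T back=3 fwd=0
After 4 (back): cur=A back=2 fwd=1

A 2 1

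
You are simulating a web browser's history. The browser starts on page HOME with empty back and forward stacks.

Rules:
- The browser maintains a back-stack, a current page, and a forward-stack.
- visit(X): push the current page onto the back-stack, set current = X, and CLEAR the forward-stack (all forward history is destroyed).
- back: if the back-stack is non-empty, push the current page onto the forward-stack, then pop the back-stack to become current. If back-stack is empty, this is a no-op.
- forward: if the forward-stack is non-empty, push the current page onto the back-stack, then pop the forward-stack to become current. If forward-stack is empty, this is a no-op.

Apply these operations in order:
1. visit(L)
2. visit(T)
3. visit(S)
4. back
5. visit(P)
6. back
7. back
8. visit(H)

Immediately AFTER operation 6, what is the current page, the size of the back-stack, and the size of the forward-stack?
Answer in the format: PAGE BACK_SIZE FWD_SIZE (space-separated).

After 1 (visit(L)): cur=L back=1 fwd=0
After 2 (visit(T)): cur=T back=2 fwd=0
After 3 (visit(S)): cur=S back=3 fwd=0
After 4 (back): cur=T back=2 fwd=1
After 5 (visit(P)): cur=P back=3 fwd=0
After 6 (back): cur=T back=2 fwd=1

T 2 1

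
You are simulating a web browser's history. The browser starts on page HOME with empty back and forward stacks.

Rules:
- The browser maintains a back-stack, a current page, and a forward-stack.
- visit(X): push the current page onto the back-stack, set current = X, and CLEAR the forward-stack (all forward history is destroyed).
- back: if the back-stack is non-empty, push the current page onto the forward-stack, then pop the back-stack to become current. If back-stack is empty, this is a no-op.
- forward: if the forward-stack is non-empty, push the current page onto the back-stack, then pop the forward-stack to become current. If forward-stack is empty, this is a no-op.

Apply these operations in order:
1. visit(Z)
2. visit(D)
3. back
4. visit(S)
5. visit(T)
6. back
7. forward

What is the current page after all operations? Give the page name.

After 1 (visit(Z)): cur=Z back=1 fwd=0
After 2 (visit(D)): cur=D back=2 fwd=0
After 3 (back): cur=Z back=1 fwd=1
After 4 (visit(S)): cur=S back=2 fwd=0
After 5 (visit(T)): cur=T back=3 fwd=0
After 6 (back): cur=S back=2 fwd=1
After 7 (forward): cur=T back=3 fwd=0

Answer: T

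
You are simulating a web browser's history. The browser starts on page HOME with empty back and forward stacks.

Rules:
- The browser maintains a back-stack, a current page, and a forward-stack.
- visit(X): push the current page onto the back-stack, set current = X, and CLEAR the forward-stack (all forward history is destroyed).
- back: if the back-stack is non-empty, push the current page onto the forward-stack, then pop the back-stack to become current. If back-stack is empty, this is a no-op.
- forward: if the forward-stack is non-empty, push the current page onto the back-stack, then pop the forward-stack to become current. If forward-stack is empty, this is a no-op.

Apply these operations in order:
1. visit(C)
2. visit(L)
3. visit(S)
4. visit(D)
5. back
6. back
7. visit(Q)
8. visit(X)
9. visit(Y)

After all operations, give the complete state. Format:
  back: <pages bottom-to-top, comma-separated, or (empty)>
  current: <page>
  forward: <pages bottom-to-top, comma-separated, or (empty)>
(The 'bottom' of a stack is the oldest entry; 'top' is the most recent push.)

After 1 (visit(C)): cur=C back=1 fwd=0
After 2 (visit(L)): cur=L back=2 fwd=0
After 3 (visit(S)): cur=S back=3 fwd=0
After 4 (visit(D)): cur=D back=4 fwd=0
After 5 (back): cur=S back=3 fwd=1
After 6 (back): cur=L back=2 fwd=2
After 7 (visit(Q)): cur=Q back=3 fwd=0
After 8 (visit(X)): cur=X back=4 fwd=0
After 9 (visit(Y)): cur=Y back=5 fwd=0

Answer: back: HOME,C,L,Q,X
current: Y
forward: (empty)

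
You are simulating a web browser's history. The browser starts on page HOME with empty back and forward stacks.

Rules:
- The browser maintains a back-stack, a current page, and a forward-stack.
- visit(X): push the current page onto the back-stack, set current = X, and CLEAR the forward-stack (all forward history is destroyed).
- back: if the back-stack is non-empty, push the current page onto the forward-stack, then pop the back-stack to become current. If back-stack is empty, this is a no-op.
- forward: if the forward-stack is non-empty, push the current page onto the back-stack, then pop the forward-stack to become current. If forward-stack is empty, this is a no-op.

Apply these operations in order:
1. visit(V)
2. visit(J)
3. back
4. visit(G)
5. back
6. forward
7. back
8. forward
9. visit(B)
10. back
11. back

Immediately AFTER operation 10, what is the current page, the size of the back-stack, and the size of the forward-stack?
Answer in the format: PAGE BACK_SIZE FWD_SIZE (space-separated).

After 1 (visit(V)): cur=V back=1 fwd=0
After 2 (visit(J)): cur=J back=2 fwd=0
After 3 (back): cur=V back=1 fwd=1
After 4 (visit(G)): cur=G back=2 fwd=0
After 5 (back): cur=V back=1 fwd=1
After 6 (forward): cur=G back=2 fwd=0
After 7 (back): cur=V back=1 fwd=1
After 8 (forward): cur=G back=2 fwd=0
After 9 (visit(B)): cur=B back=3 fwd=0
After 10 (back): cur=G back=2 fwd=1

G 2 1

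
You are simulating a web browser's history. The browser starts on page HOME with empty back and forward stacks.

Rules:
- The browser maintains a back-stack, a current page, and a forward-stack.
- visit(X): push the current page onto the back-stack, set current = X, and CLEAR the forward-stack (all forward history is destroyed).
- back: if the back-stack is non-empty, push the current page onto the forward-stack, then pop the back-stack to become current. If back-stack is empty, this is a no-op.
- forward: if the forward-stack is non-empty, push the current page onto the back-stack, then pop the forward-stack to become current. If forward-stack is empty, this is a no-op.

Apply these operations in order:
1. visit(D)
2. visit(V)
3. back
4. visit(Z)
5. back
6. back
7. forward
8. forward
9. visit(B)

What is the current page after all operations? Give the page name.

Answer: B

Derivation:
After 1 (visit(D)): cur=D back=1 fwd=0
After 2 (visit(V)): cur=V back=2 fwd=0
After 3 (back): cur=D back=1 fwd=1
After 4 (visit(Z)): cur=Z back=2 fwd=0
After 5 (back): cur=D back=1 fwd=1
After 6 (back): cur=HOME back=0 fwd=2
After 7 (forward): cur=D back=1 fwd=1
After 8 (forward): cur=Z back=2 fwd=0
After 9 (visit(B)): cur=B back=3 fwd=0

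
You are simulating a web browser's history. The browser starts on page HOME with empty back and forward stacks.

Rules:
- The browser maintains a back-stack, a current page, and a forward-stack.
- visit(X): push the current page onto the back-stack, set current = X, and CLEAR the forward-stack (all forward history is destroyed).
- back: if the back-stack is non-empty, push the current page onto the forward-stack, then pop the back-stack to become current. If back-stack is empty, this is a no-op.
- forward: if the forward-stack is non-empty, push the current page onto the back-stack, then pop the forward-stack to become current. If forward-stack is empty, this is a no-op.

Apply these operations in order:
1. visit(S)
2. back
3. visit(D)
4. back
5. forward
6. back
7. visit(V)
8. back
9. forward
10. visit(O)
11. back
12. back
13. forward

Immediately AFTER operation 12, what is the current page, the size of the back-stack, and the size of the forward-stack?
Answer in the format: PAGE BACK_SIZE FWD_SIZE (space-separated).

After 1 (visit(S)): cur=S back=1 fwd=0
After 2 (back): cur=HOME back=0 fwd=1
After 3 (visit(D)): cur=D back=1 fwd=0
After 4 (back): cur=HOME back=0 fwd=1
After 5 (forward): cur=D back=1 fwd=0
After 6 (back): cur=HOME back=0 fwd=1
After 7 (visit(V)): cur=V back=1 fwd=0
After 8 (back): cur=HOME back=0 fwd=1
After 9 (forward): cur=V back=1 fwd=0
After 10 (visit(O)): cur=O back=2 fwd=0
After 11 (back): cur=V back=1 fwd=1
After 12 (back): cur=HOME back=0 fwd=2

HOME 0 2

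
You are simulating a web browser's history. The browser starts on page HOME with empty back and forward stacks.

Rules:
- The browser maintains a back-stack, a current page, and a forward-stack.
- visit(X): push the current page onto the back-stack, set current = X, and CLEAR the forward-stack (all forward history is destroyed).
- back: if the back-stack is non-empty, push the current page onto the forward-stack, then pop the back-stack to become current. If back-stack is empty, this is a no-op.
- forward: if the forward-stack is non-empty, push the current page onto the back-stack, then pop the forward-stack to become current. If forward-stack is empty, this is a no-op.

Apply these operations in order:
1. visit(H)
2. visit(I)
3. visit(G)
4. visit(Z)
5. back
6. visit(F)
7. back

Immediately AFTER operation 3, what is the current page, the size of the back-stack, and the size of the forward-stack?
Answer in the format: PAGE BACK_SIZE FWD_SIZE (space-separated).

After 1 (visit(H)): cur=H back=1 fwd=0
After 2 (visit(I)): cur=I back=2 fwd=0
After 3 (visit(G)): cur=G back=3 fwd=0

G 3 0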